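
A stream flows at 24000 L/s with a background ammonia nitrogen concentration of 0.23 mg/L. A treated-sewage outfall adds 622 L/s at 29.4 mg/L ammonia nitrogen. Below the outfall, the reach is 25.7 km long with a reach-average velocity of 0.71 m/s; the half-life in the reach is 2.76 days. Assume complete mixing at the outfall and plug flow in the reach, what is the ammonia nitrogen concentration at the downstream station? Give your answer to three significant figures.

Mixed concentration C = ΣQC/ΣQ = (24000·0.2300 + 622.0·29.40) / 24620 = 23810/24620 = 0.9669 mg/L.
Travel time t = 25.7·1000 / 0.71 = 36200 s = 10.05 h.
Half-life 2.76 d → k = ln 2 / 2.76 = 0.2511 d⁻¹.
Decay over the reach: 0.9669·exp(−kt) = 0.9669·0.9001 = 0.8703 mg/L.

0.870 mg/L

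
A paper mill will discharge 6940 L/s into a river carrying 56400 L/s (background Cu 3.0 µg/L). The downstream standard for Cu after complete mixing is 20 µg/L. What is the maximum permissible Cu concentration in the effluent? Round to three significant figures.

At the limit, (Qr·Cr + Qe·Cₑ)/(Qr + Qe) = 20:
Cₑ = (63340·20 − 56400·3.000) / 6940 = 158.2 µg/L.

158 µg/L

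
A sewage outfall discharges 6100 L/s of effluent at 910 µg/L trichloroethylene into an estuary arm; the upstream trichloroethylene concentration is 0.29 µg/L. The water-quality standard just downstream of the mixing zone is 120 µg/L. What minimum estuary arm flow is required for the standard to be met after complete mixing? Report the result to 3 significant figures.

40300 L/s

Set C_mix = 120: (Q·0.2900 + 6100·910.0) / (Q + 6100) = 120
→ Q = 6100·(910.0 − 120)/(120 − 0.2900) = 40260 L/s.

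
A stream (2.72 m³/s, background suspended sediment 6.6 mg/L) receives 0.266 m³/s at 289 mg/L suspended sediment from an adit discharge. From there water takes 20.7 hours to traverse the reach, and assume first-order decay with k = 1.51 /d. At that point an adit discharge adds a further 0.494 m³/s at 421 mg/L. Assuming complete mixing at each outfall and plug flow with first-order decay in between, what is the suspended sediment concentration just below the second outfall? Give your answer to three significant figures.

Conservation of mass: C = (2.720·6.600 + 0.2660·289.0) / 2.986 = 94.83/2.986 = 31.76 mg/L; combined flow 2.986 m³/s.
Decay over the reach: 31.76·exp(−kt) = 31.76·0.2719 = 8.634 mg/L.
Second outfall: C = (2.986·8.634 + 0.4940·421.0)/3.480 = 67.17 mg/L.

67.2 mg/L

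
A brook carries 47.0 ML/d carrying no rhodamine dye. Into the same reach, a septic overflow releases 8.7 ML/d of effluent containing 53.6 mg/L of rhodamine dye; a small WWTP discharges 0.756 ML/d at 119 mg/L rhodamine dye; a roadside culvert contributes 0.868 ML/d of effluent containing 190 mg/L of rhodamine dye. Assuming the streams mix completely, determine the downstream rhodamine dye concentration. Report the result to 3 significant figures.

Conservation of mass: C = (47.00·0 + 8.700·53.60 + 0.7560·119.0 + 0.8680·190.0) / 57.32 = 721.2/57.32 = 12.58 mg/L.

12.6 mg/L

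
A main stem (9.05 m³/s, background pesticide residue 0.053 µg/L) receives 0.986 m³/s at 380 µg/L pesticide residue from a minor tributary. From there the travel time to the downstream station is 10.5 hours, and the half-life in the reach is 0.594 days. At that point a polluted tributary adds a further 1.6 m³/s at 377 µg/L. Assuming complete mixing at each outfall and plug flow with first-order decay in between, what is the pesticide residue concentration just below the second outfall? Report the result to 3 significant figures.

71.2 µg/L

After mixing, C = (9.050·0.05300 + 0.9860·380.0) / 10.04 = 375.2/10.04 = 37.38 µg/L; combined flow 10.04 m³/s.
Half-life 0.594 d → k = ln 2 / 0.594 = 1.167 d⁻¹.
First-order decay: C = 37.38·exp(−k·t) = 37.38·0.6002 = 22.44 µg/L.
Second outfall: C = (10.04·22.44 + 1.600·377.0)/11.64 = 71.19 µg/L.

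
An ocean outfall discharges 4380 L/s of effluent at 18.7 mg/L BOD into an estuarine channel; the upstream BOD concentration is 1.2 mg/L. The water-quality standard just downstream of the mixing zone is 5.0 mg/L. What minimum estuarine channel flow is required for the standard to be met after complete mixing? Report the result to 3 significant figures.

Set C_mix = 5.0: (Q·1.200 + 4380·18.70) / (Q + 4380) = 5.0
→ Q = 4380·(18.70 − 5.0)/(5.0 − 1.200) = 15790 L/s.

15800 L/s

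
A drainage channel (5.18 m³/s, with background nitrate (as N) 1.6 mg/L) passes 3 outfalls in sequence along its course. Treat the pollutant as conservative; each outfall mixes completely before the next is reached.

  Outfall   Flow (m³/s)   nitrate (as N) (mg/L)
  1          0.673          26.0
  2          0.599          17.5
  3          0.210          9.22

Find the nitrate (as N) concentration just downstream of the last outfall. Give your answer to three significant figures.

5.73 mg/L

Outfall 1: combined Q = 5.853 m³/s; C = (5.180·1.600 + 0.6730·26.00)/5.853 = 4.406 mg/L.
Outfall 2: combined Q = 6.452 m³/s; C = (5.853·4.406 + 0.5990·17.50)/6.452 = 5.621 mg/L.
Outfall 3: combined Q = 6.662 m³/s; C = (6.452·5.621 + 0.2100·9.220)/6.662 = 5.735 mg/L.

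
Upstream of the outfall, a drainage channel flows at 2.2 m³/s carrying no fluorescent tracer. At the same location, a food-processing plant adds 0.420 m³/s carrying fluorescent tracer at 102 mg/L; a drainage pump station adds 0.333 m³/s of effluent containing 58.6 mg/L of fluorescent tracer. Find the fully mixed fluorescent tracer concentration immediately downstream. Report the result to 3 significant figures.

After mixing, C = (2.200·0 + 0.4200·102.0 + 0.3330·58.60) / 2.953 = 62.35/2.953 = 21.12 mg/L.

21.1 mg/L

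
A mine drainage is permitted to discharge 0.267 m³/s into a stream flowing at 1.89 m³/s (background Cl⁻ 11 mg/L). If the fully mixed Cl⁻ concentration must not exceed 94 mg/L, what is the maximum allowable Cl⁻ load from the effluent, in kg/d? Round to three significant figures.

Mass balance at the limit: 1.890·11.00 + 0.2670·Cₑ = 2.157·94 → Cₑ = 681.5 mg/L.
Load = 0.2670 m³/s × 681.5 g/m³ × 86 400 s/d = 15720 kg/d.

15700 kg/d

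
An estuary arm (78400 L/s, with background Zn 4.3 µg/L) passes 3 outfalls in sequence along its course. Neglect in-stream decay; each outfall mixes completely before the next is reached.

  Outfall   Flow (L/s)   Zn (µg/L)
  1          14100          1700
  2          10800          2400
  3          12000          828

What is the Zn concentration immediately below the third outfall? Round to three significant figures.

After outfall 1: Q = 78400 + 14100 = 92500 L/s; C = (78400·4.300 + 14100·1700)/92500 = 262.8 µg/L.
After outfall 2: Q = 92500 + 10800 = 103300 L/s; C = (92500·262.8 + 10800·2400)/103300 = 486.2 µg/L.
After outfall 3: Q = 103300 + 12000 = 115300 L/s; C = (103300·486.2 + 12000·828.0)/115300 = 521.8 µg/L.

522 µg/L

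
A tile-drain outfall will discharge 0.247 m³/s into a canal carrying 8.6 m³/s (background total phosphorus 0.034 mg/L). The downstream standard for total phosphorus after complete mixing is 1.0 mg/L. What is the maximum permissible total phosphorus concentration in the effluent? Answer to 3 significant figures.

34.6 mg/L

At the limit, (Qr·Cr + Qe·Cₑ)/(Qr + Qe) = 1.0:
Cₑ = (8.847·1.0 − 8.600·0.03400) / 0.2470 = 34.63 mg/L.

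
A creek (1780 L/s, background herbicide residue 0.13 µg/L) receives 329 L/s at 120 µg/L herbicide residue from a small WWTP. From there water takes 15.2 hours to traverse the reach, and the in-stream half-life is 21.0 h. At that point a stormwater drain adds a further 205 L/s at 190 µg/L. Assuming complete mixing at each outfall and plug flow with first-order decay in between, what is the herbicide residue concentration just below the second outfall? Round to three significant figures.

27.2 µg/L

After mixing, C = (1780·0.1300 + 329.0·120.0) / 2109 = 39710/2109 = 18.83 µg/L; combined flow 2109 L/s.
Half-life 21.0 h → k = ln 2 / 21.0 = 0.03301 h⁻¹ = 0.7922 d⁻¹.
First-order decay: C = 18.83·exp(−k·t) = 18.83·0.6055 = 11.40 µg/L.
Second outfall: C = (2109·11.40 + 205.0·190.0)/2314 = 27.22 µg/L.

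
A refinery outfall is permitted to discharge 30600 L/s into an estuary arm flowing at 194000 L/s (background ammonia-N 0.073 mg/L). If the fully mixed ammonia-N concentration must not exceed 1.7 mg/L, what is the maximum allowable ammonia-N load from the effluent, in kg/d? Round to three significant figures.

Mass balance at the limit: 194000·0.07300 + 30600·Cₑ = 224600·1.7 → Cₑ = 12.01 mg/L.
30600 L/s = 30.60 m³/s. Load = 30.60 m³/s × 12.01 g/m³ × 86 400 s/d = 31770 kg/d.

31800 kg/d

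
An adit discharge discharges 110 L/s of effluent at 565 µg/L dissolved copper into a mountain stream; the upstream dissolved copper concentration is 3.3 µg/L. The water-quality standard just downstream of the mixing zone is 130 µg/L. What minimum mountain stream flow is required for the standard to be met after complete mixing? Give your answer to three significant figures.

Set C_mix = 130: (Q·3.300 + 110.0·565.0) / (Q + 110.0) = 130
→ Q = 110.0·(565.0 − 130)/(130 − 3.300) = 377.7 L/s.

378 L/s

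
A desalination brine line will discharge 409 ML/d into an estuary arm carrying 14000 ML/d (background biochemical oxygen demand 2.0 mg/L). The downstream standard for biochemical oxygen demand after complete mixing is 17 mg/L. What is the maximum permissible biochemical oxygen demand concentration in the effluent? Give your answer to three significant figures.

530 mg/L

At the limit, (Qr·Cr + Qe·Cₑ)/(Qr + Qe) = 17:
Cₑ = (14410·17 − 14000·2.000) / 409.0 = 530.4 mg/L.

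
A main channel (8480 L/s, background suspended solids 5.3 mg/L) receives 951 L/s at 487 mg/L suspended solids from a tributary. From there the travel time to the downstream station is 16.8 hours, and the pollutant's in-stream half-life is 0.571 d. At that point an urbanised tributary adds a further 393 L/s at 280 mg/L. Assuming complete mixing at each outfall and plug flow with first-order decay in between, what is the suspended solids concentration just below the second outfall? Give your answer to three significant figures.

After mixing, C = (8480·5.300 + 951.0·487.0) / 9431 = 508100/9431 = 53.87 mg/L; combined flow 9431 L/s.
Half-life 0.571 d → k = ln 2 / 0.571 = 1.214 d⁻¹.
First-order decay: C = 53.87·exp(−k·t) = 53.87·0.4275 = 23.03 mg/L.
At the second outfall, C = (9431·23.03 + 393.0·280.0) / (9431 + 393.0) = 33.31 mg/L.

33.3 mg/L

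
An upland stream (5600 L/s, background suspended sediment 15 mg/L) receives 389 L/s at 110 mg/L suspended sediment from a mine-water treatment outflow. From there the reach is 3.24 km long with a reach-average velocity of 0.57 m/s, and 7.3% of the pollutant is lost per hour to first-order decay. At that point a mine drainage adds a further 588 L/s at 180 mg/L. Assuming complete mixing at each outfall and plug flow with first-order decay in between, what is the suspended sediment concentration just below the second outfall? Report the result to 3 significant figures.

Flow-weighted average: C = (5600·15.00 + 389.0·110.0) / 5989 = 126800/5989 = 21.17 mg/L; combined flow 5989 L/s.
Travel time t = 3.24·1000 / 0.57 = 5684 s = 1.579 h.
7.3%/h lost → k = −ln(1 − 0.073) = 0.07580 h⁻¹.
Applying C = C₀e^(−kt): 21.17 × 0.8872 = 18.78 mg/L.
Second outfall: C = (5989·18.78 + 588.0·180.0)/6577 = 33.20 mg/L.

33.2 mg/L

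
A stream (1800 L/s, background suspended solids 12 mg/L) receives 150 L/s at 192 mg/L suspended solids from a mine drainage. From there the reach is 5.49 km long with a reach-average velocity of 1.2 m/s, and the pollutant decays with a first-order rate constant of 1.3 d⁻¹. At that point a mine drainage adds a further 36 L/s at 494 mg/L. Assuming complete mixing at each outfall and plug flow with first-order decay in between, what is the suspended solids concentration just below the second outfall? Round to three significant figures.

32.6 mg/L

Mass balance: C = (1800·12.00 + 150.0·192.0) / 1950 = 50400/1950 = 25.85 mg/L; combined flow 1950 L/s.
Travel time t = 5.49·1000 / 1.2 = 4575 s = 1.271 h.
Decay over the reach: 25.85·exp(−kt) = 25.85·0.9335 = 24.13 mg/L.
Second outfall: C = (1950·24.13 + 36.00·494.0)/1986 = 32.64 mg/L.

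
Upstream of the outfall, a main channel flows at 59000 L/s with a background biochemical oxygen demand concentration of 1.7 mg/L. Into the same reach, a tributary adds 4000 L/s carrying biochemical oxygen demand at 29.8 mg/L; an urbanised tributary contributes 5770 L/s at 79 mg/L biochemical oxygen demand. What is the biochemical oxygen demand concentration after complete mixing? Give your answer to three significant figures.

Mass balance: C = (59000·1.700 + 4000·29.80 + 5770·79.00) / 68770 = 675300/68770 = 9.820 mg/L.

9.82 mg/L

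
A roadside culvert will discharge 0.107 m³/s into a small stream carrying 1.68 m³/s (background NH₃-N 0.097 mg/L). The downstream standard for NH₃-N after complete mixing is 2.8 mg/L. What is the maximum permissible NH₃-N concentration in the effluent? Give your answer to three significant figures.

45.2 mg/L

At the limit, (Qr·Cr + Qe·Cₑ)/(Qr + Qe) = 2.8:
Cₑ = (1.787·2.8 − 1.680·0.09700) / 0.1070 = 45.24 mg/L.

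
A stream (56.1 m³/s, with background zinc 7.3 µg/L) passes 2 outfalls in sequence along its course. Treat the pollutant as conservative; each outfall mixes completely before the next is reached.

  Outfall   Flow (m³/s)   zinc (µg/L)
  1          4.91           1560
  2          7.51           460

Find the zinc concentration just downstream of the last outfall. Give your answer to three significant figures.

Outfall 1: combined Q = 61.01 m³/s; C = (56.10·7.300 + 4.910·1560)/61.01 = 132.3 µg/L.
Outfall 2: combined Q = 68.52 m³/s; C = (61.01·132.3 + 7.510·460.0)/68.52 = 168.2 µg/L.

168 µg/L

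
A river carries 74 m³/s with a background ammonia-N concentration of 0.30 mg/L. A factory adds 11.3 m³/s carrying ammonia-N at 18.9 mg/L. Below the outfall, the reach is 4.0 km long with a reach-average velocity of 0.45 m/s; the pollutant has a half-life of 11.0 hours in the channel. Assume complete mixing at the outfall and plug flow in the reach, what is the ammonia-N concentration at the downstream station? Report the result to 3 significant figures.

2.37 mg/L

Flow-weighted average: C = (74.00·0.3000 + 11.30·18.90) / 85.30 = 235.8/85.30 = 2.764 mg/L.
Travel time t = 4.0·1000 / 0.45 = 8889 s = 2.469 h.
Half-life 11.0 h → k = ln 2 / 11.0 = 0.06301 h⁻¹ = 1.512 d⁻¹.
First-order decay: C = 2.764·exp(−k·t) = 2.764·0.8559 = 2.366 mg/L.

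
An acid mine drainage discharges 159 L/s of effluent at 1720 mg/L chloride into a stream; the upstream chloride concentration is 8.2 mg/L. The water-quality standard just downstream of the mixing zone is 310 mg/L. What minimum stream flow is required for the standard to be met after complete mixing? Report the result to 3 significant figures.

Set C_mix = 310: (Q·8.200 + 159.0·1720) / (Q + 159.0) = 310
→ Q = 159.0·(1720 − 310)/(310 − 8.200) = 742.8 L/s.

743 L/s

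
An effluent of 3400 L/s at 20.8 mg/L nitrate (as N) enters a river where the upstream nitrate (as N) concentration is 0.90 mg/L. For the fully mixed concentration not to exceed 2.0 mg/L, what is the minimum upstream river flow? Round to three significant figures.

Set C_mix = 2.0: (Q·0.9000 + 3400·20.80) / (Q + 3400) = 2.0
→ Q = 3400·(20.80 − 2.0)/(2.0 − 0.9000) = 58110 L/s.

58100 L/s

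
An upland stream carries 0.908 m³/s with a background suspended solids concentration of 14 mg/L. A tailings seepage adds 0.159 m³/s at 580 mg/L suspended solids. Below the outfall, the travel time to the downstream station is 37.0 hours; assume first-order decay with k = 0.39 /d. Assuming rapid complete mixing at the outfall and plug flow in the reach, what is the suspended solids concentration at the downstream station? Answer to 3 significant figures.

53.9 mg/L

Flow-weighted average: C = (0.9080·14.00 + 0.1590·580.0) / 1.067 = 104.9/1.067 = 98.34 mg/L.
After decay, C = 98.34 × e^(−kt) = 98.34 × 0.5481 = 53.90 mg/L.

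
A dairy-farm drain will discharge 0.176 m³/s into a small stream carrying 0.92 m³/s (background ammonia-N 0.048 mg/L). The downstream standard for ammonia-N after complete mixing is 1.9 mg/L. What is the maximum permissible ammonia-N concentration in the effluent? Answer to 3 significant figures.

11.6 mg/L

At the limit, (Qr·Cr + Qe·Cₑ)/(Qr + Qe) = 1.9:
Cₑ = (1.096·1.9 − 0.9200·0.04800) / 0.1760 = 11.58 mg/L.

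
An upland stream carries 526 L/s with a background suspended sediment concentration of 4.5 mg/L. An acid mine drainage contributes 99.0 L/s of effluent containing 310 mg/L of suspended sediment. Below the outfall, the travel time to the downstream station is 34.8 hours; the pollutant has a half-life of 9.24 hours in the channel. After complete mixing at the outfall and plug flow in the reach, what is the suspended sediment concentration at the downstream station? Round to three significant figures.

3.89 mg/L

Mass balance: C = (526.0·4.500 + 99.00·310.0) / 625.0 = 33060/625.0 = 52.89 mg/L.
Half-life 9.24 h → k = ln 2 / 9.24 = 0.07502 h⁻¹ = 1.800 d⁻¹.
First-order decay: C = 52.89·exp(−k·t) = 52.89·0.07349 = 3.887 mg/L.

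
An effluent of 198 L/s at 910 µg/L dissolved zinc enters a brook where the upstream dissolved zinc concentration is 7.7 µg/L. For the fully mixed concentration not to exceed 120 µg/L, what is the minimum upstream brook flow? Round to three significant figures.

Set C_mix = 120: (Q·7.700 + 198.0·910.0) / (Q + 198.0) = 120
→ Q = 198.0·(910.0 − 120)/(120 − 7.700) = 1393 L/s.

1390 L/s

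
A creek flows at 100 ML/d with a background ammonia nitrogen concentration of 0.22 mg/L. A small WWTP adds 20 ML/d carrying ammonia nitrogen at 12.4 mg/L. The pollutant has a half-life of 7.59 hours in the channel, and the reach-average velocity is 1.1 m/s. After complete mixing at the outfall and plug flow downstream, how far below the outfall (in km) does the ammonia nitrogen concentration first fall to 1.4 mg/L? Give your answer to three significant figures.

Conservation of mass: C = (100.0·0.2200 + 20.00·12.40) / 120.0 = 270.0/120.0 = 2.250 mg/L.
Half-life 7.59 h → k = ln 2 / 7.59 = 0.09132 h⁻¹ = 2.192 d⁻¹.
Set 2.250·exp(−k·t) = 1.4 → t = ln(2.250/1.4)/k = 18700 s = 5.195 h.
Distance = v·t = 1.1·18700 = 20570 m = 20.57 km.

20.6 km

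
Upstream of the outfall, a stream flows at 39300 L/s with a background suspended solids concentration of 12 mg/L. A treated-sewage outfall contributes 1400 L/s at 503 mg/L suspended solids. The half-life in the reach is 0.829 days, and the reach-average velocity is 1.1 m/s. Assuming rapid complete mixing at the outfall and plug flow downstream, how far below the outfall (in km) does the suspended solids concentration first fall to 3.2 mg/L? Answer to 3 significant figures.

250 km

Mass balance: C = (39300·12.00 + 1400·503.0) / 40700 = 1176000/40700 = 28.89 mg/L.
Half-life 0.829 d → k = ln 2 / 0.829 = 0.8361 d⁻¹.
Set 28.89·exp(−k·t) = 3.2 → t = ln(28.89/3.2)/k = 227400 s = 63.16 h.
Distance = v·t = 1.1·227400 = 250100 m = 250.1 km.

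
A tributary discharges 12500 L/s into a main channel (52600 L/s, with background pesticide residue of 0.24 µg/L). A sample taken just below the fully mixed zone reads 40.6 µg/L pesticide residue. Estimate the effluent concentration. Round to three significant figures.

210 µg/L

Mass balance: 52600·0.2400 + 12500·Cₑ = 65100·40.60
→ Cₑ = (65100·40.60 − 52600·0.2400) / 12500 = 210.4 µg/L.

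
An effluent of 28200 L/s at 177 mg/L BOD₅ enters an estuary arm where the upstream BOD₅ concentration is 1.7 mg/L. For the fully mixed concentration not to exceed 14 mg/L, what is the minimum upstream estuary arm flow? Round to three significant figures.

Set C_mix = 14: (Q·1.700 + 28200·177.0) / (Q + 28200) = 14
→ Q = 28200·(177.0 − 14)/(14 − 1.700) = 373700 L/s.

374000 L/s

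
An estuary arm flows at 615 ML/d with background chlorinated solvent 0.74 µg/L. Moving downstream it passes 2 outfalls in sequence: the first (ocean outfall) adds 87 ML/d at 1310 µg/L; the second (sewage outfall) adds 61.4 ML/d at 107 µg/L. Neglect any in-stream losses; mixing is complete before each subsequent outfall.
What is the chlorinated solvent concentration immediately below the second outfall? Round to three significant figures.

After outfall 1: Q = 615.0 + 87.00 = 702.0 ML/d; C = (615.0·0.7400 + 87.00·1310)/702.0 = 163.0 µg/L.
After outfall 2: Q = 702.0 + 61.40 = 763.4 ML/d; C = (702.0·163.0 + 61.40·107.0)/763.4 = 158.5 µg/L.

158 µg/L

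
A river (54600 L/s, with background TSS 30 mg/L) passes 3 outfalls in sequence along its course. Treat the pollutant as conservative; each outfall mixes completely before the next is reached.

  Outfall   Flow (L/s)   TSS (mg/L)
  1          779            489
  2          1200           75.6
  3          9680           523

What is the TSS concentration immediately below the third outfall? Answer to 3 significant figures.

108 mg/L

Outfall 1: combined Q = 55380 L/s; C = (54600·30.00 + 779.0·489.0)/55380 = 36.46 mg/L.
Outfall 2: combined Q = 56580 L/s; C = (55380·36.46 + 1200·75.60)/56580 = 37.29 mg/L.
Outfall 3: combined Q = 66260 L/s; C = (56580·37.29 + 9680·523.0)/66260 = 108.2 mg/L.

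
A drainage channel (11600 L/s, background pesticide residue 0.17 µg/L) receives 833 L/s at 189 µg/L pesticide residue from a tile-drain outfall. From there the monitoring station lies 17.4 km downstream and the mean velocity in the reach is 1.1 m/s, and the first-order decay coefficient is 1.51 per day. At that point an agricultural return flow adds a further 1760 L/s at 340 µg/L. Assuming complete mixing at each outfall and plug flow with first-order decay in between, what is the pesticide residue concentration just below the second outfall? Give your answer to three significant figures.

Mixed concentration C = ΣQC/ΣQ = (11600·0.1700 + 833.0·189.0) / 12430 = 159400/12430 = 12.82 µg/L; combined flow 12430 L/s.
Travel time t = 17.4·1000 / 1.1 = 15820 s = 4.394 h.
First-order decay: C = 12.82·exp(−k·t) = 12.82·0.7585 = 9.725 µg/L.
At the second outfall, C = (12430·9.725 + 1760·340.0) / (12430 + 1760) = 50.68 µg/L.

50.7 µg/L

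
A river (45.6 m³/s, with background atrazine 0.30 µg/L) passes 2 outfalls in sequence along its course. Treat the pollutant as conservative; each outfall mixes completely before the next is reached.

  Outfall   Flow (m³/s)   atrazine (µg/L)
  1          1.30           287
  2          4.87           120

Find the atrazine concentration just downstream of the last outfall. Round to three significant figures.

Below outfall 1: Q → 46.90 m³/s, C = (45.60·0.3000 + 1.300·287.0)/46.90 = 8.247 µg/L.
Below outfall 2: Q → 51.77 m³/s, C = (46.90·8.247 + 4.870·120.0)/51.77 = 18.76 µg/L.

18.8 µg/L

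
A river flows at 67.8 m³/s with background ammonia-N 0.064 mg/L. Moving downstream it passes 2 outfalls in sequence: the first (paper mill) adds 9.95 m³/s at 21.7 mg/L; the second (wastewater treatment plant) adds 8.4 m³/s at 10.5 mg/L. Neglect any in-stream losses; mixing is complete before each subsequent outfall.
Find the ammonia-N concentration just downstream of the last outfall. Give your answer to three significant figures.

Below outfall 1: Q → 77.75 m³/s, C = (67.80·0.06400 + 9.950·21.70)/77.75 = 2.833 mg/L.
Below outfall 2: Q → 86.15 m³/s, C = (77.75·2.833 + 8.400·10.50)/86.15 = 3.580 mg/L.

3.58 mg/L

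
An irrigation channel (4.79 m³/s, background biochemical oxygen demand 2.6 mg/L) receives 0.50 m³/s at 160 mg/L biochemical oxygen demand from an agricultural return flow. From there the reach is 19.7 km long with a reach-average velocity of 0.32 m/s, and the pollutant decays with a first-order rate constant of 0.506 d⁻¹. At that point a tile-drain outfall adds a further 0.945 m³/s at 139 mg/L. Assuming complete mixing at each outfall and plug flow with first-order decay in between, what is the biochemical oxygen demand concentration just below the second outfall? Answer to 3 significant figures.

31.4 mg/L

Mixed concentration C = ΣQC/ΣQ = (4.790·2.600 + 0.5000·160.0) / 5.290 = 92.45/5.290 = 17.48 mg/L; combined flow 5.290 m³/s.
Travel time t = 19.7·1000 / 0.32 = 61560 s = 17.10 h.
After decay, C = 17.48 × e^(−kt) = 17.48 × 0.6973 = 12.19 mg/L.
At the second outfall, C = (5.290·12.19 + 0.9450·139.0) / (5.290 + 0.9450) = 31.41 mg/L.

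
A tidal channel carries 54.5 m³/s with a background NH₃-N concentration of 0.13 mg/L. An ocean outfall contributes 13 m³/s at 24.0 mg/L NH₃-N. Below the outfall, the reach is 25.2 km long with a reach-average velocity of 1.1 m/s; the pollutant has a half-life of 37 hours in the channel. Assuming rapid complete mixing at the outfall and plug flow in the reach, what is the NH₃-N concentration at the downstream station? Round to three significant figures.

After mixing, C = (54.50·0.1300 + 13.00·24.00) / 67.50 = 319.1/67.50 = 4.727 mg/L.
Travel time t = 25.2·1000 / 1.1 = 22910 s = 6.364 h.
Half-life 37 h → k = ln 2 / 37 = 0.01873 h⁻¹ = 0.4496 d⁻¹.
First-order decay: C = 4.727·exp(−k·t) = 4.727·0.8876 = 4.196 mg/L.

4.20 mg/L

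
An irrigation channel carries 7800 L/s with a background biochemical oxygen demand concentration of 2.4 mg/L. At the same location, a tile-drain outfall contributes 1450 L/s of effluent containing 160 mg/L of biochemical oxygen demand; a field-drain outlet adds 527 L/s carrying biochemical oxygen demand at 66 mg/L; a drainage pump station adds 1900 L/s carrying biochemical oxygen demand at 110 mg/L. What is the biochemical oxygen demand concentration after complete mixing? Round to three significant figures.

After mixing, C = (7800·2.400 + 1450·160.0 + 527.0·66.00 + 1900·110.0) / 11680 = 494500/11680 = 42.35 mg/L.

42.3 mg/L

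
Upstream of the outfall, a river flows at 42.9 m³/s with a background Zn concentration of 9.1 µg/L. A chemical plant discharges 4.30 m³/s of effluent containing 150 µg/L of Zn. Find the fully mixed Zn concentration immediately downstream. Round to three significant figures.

Mixed concentration C = ΣQC/ΣQ = (42.90·9.100 + 4.300·150.0) / 47.20 = 1035/47.20 = 21.94 µg/L.

21.9 µg/L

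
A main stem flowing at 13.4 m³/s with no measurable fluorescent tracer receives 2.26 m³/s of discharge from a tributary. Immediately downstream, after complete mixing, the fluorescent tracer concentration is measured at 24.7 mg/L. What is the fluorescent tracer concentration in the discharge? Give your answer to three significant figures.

171 mg/L

Mass balance: 13.40·0 + 2.260·Cₑ = 15.66·24.70
→ Cₑ = (15.66·24.70 − 13.40·0) / 2.260 = 171.2 mg/L.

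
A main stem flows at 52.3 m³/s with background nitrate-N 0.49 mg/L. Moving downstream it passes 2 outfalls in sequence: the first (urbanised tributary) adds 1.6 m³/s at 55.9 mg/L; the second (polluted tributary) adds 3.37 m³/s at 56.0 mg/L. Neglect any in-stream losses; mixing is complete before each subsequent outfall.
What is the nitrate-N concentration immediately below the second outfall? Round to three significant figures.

5.30 mg/L

After outfall 1: Q = 52.30 + 1.600 = 53.90 m³/s; C = (52.30·0.4900 + 1.600·55.90)/53.90 = 2.135 mg/L.
After outfall 2: Q = 53.90 + 3.370 = 57.27 m³/s; C = (53.90·2.135 + 3.370·56.00)/57.27 = 5.304 mg/L.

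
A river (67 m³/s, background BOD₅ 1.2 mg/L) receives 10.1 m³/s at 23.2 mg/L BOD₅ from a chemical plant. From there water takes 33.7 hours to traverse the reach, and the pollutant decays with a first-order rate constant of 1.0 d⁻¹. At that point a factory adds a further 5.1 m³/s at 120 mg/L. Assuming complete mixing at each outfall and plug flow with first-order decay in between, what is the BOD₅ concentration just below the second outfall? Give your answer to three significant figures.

Mass balance: C = (67.00·1.200 + 10.10·23.20) / 77.10 = 314.7/77.10 = 4.082 mg/L; combined flow 77.10 m³/s.
Decay over the reach: 4.082·exp(−kt) = 4.082·0.2456 = 1.002 mg/L.
Second outfall: C = (77.10·1.002 + 5.100·120.0)/82.20 = 8.385 mg/L.

8.39 mg/L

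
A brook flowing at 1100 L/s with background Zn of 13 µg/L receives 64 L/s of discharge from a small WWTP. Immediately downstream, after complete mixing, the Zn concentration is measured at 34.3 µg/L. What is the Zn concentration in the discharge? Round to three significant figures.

Mass balance: 1100·13.00 + 64.00·Cₑ = 1164·34.30
→ Cₑ = (1164·34.30 − 1100·13.00) / 64.00 = 400.4 µg/L.

400 µg/L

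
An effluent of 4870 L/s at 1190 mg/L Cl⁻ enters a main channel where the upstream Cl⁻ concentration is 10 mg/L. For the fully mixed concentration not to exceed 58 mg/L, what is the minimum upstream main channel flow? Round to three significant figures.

Set C_mix = 58: (Q·10.00 + 4870·1190) / (Q + 4870) = 58
→ Q = 4870·(1190 − 58)/(58 − 10.00) = 114900 L/s.

115000 L/s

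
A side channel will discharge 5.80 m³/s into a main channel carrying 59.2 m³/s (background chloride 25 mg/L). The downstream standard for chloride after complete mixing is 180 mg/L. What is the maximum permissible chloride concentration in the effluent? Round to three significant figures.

At the limit, (Qr·Cr + Qe·Cₑ)/(Qr + Qe) = 180:
Cₑ = (65.00·180 − 59.20·25.00) / 5.800 = 1762 mg/L.

1760 mg/L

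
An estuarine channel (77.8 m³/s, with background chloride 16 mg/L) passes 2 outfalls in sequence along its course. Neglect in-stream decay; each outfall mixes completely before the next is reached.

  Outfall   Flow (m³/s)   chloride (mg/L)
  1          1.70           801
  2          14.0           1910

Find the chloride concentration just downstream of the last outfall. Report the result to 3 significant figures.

314 mg/L

Outfall 1: combined Q = 79.50 m³/s; C = (77.80·16.00 + 1.700·801.0)/79.50 = 32.79 mg/L.
Outfall 2: combined Q = 93.50 m³/s; C = (79.50·32.79 + 14.00·1910)/93.50 = 313.9 mg/L.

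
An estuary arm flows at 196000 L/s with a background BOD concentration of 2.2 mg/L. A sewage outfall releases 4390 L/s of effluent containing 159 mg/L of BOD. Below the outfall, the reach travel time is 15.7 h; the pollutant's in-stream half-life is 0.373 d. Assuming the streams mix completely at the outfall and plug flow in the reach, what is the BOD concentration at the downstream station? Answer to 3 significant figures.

1.67 mg/L

Mass balance: C = (196000·2.200 + 4390·159.0) / 200400 = 1129000/200400 = 5.635 mg/L.
Half-life 0.373 d → k = ln 2 / 0.373 = 1.858 d⁻¹.
Decay over the reach: 5.635·exp(−kt) = 5.635·0.2965 = 1.671 mg/L.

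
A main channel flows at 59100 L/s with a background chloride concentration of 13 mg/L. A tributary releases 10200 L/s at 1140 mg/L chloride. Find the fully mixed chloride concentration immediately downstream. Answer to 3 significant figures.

Flow-weighted average: C = (59100·13.00 + 10200·1140) / 69300 = 12400000/69300 = 178.9 mg/L.

179 mg/L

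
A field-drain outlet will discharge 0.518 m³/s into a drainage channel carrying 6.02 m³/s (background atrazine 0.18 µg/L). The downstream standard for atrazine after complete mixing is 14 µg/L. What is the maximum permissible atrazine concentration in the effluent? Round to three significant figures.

175 µg/L

At the limit, (Qr·Cr + Qe·Cₑ)/(Qr + Qe) = 14:
Cₑ = (6.538·14 − 6.020·0.1800) / 0.5180 = 174.6 µg/L.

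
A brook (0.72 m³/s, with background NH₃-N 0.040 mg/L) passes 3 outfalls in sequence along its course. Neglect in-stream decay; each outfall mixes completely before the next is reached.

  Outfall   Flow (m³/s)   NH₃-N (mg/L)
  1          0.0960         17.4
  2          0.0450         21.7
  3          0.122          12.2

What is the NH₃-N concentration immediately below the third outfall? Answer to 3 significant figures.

Outfall 1: combined Q = 0.8160 m³/s; C = (0.7200·0.04000 + 0.09600·17.40)/0.8160 = 2.082 mg/L.
Outfall 2: combined Q = 0.8610 m³/s; C = (0.8160·2.082 + 0.04500·21.70)/0.8610 = 3.108 mg/L.
Outfall 3: combined Q = 0.9830 m³/s; C = (0.8610·3.108 + 0.1220·12.20)/0.9830 = 4.236 mg/L.

4.24 mg/L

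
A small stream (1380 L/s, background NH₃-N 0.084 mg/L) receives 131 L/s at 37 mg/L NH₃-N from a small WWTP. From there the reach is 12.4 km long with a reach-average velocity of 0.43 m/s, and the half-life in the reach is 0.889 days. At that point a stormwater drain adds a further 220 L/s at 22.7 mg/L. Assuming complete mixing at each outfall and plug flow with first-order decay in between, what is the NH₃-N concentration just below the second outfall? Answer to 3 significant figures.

After mixing, C = (1380·0.08400 + 131.0·37.00) / 1511 = 4963/1511 = 3.285 mg/L; combined flow 1511 L/s.
Travel time t = 12.4·1000 / 0.43 = 28840 s = 8.010 h.
Half-life 0.889 d → k = ln 2 / 0.889 = 0.7797 d⁻¹.
After decay, C = 3.285 × e^(−kt) = 3.285 × 0.7709 = 2.532 mg/L.
Second outfall: C = (1511·2.532 + 220.0·22.70)/1731 = 5.095 mg/L.

5.10 mg/L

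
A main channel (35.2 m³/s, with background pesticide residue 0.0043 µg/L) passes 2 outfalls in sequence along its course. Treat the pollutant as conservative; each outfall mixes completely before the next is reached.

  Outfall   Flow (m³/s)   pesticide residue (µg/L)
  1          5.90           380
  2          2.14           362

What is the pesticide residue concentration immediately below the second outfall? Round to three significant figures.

69.8 µg/L

Below outfall 1: Q → 41.10 m³/s, C = (35.20·0.004300 + 5.900·380.0)/41.10 = 54.55 µg/L.
Below outfall 2: Q → 43.24 m³/s, C = (41.10·54.55 + 2.140·362.0)/43.24 = 69.77 µg/L.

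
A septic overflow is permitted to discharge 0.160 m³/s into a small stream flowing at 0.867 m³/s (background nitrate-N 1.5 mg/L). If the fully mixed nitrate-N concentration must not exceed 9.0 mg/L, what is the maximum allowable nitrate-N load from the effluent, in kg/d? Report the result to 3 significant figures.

686 kg/d

Mass balance at the limit: 0.8670·1.500 + 0.1600·Cₑ = 1.027·9.0 → Cₑ = 49.64 mg/L.
Load = 0.1600 m³/s × 49.64 g/m³ × 86 400 s/d = 686.2 kg/d.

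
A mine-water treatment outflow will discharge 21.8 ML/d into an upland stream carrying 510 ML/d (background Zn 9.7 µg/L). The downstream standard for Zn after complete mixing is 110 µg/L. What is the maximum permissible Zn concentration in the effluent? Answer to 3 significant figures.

2460 µg/L

At the limit, (Qr·Cr + Qe·Cₑ)/(Qr + Qe) = 110:
Cₑ = (531.8·110 − 510.0·9.700) / 21.80 = 2456 µg/L.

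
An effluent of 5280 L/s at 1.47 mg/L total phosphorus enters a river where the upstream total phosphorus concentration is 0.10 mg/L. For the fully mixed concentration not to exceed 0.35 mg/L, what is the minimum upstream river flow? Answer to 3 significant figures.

Set C_mix = 0.35: (Q·0.1000 + 5280·1.470) / (Q + 5280) = 0.35
→ Q = 5280·(1.470 − 0.35)/(0.35 − 0.1000) = 23650 L/s.

23700 L/s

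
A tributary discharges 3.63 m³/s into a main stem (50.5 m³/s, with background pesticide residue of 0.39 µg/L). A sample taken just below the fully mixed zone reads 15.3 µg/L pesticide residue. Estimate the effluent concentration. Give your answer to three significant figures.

223 µg/L

Mass balance: 50.50·0.3900 + 3.630·Cₑ = 54.13·15.30
→ Cₑ = (54.13·15.30 − 50.50·0.3900) / 3.630 = 222.7 µg/L.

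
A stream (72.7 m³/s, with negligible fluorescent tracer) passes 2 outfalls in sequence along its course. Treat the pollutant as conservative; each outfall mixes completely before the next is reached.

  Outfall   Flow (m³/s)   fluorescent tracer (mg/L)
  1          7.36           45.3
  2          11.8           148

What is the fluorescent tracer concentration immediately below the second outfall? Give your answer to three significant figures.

Below outfall 1: Q → 80.06 m³/s, C = (72.70·0 + 7.360·45.30)/80.06 = 4.164 mg/L.
Below outfall 2: Q → 91.86 m³/s, C = (80.06·4.164 + 11.80·148.0)/91.86 = 22.64 mg/L.

22.6 mg/L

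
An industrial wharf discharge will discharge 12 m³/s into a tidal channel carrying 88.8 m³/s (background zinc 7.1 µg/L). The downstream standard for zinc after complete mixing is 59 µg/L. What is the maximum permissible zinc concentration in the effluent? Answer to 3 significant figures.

443 µg/L

At the limit, (Qr·Cr + Qe·Cₑ)/(Qr + Qe) = 59:
Cₑ = (100.8·59 − 88.80·7.100) / 12.00 = 443.1 µg/L.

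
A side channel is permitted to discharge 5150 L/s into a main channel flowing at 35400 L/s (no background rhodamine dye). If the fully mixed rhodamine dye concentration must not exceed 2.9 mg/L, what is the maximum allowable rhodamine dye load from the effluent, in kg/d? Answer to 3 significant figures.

10200 kg/d

Mass balance at the limit: 35400·0 + 5150·Cₑ = 40550·2.9 → Cₑ = 22.83 mg/L.
5150 L/s = 5.150 m³/s. Load = 5.150 m³/s × 22.83 g/m³ × 86 400 s/d = 10160 kg/d.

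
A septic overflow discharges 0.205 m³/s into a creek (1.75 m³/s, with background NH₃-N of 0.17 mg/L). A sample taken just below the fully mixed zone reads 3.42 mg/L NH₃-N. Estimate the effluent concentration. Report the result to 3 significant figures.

Mass balance: 1.750·0.1700 + 0.2050·Cₑ = 1.955·3.420
→ Cₑ = (1.955·3.420 − 1.750·0.1700) / 0.2050 = 31.16 mg/L.

31.2 mg/L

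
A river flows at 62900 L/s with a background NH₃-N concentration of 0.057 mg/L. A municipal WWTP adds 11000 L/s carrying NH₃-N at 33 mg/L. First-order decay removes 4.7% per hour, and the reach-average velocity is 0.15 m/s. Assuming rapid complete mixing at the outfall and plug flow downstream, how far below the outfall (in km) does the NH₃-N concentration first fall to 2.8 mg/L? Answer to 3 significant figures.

Flow-weighted average: C = (62900·0.05700 + 11000·33.00) / 73900 = 366600/73900 = 4.961 mg/L.
4.7%/h lost → k = −ln(1 − 0.047) = 0.04814 h⁻¹.
Set 4.961·exp(−k·t) = 2.8 → t = ln(4.961/2.8)/k = 42770 s = 11.88 h.
Distance = v·t = 0.15·42770 = 6415 m = 6.415 km.

6.42 km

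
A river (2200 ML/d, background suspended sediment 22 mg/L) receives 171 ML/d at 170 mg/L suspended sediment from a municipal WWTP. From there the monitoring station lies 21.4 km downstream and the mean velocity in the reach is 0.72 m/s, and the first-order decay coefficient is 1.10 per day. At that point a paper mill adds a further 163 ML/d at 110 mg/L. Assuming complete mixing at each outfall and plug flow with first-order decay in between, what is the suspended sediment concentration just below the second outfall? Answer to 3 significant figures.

Mass balance: C = (2200·22.00 + 171.0·170.0) / 2371 = 77470/2371 = 32.67 mg/L; combined flow 2371 ML/d.
Travel time t = 21.4·1000 / 0.72 = 29720 s = 8.256 h.
Decay over the reach: 32.67·exp(−kt) = 32.67·0.6850 = 22.38 mg/L.
At the second outfall, C = (2371·22.38 + 163.0·110.0) / (2371 + 163.0) = 28.02 mg/L.

28.0 mg/L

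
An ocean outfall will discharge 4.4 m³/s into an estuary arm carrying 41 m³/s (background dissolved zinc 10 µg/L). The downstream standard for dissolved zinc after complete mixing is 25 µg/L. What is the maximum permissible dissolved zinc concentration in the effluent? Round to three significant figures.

At the limit, (Qr·Cr + Qe·Cₑ)/(Qr + Qe) = 25:
Cₑ = (45.40·25 − 41.00·10.00) / 4.400 = 164.8 µg/L.

165 µg/L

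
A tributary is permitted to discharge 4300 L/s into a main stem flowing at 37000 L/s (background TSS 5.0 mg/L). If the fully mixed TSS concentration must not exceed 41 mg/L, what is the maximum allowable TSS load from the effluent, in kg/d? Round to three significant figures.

Mass balance at the limit: 37000·5.000 + 4300·Cₑ = 41300·41 → Cₑ = 350.8 mg/L.
4300 L/s = 4.300 m³/s. Load = 4.300 m³/s × 350.8 g/m³ × 86 400 s/d = 130300 kg/d.

130000 kg/d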